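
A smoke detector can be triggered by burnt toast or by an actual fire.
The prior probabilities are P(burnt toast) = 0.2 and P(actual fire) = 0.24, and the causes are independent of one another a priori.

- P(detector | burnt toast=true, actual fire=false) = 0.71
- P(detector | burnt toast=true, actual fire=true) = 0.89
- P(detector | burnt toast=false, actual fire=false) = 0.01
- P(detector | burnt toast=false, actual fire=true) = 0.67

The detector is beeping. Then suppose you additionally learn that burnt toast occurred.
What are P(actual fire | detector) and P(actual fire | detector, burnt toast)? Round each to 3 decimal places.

P(actual fire | detector) ≈ 0.601; P(actual fire | detector, burnt toast) ≈ 0.284

Sum P(detector|·) weighted by the priors over the 4 (burnt toast, actual fire) configurations:
  P(detector) = 0.01×0.8×0.76 + 0.67×0.8×0.24 + 0.71×0.2×0.76 + 0.89×0.2×0.24
        = 0.006080 + 0.128640 + 0.107920 + 0.042720 = 0.285360
The terms with actual fire present sum to 0.171360, so
  P(actual fire | detector) = 0.171360 / 0.285360 ≈ 0.601

With the extra evidence:
P(detector | burnt toast) = 0.71·0.76 + 0.89·0.24 = 0.539600 + 0.213600 = 0.753200
Of this, 0.213600 comes from 0.89·0.24 (the actual fire=true cases).
So P(actual fire | detector, burnt toast) = 0.213600/0.753200 ≈ 0.284.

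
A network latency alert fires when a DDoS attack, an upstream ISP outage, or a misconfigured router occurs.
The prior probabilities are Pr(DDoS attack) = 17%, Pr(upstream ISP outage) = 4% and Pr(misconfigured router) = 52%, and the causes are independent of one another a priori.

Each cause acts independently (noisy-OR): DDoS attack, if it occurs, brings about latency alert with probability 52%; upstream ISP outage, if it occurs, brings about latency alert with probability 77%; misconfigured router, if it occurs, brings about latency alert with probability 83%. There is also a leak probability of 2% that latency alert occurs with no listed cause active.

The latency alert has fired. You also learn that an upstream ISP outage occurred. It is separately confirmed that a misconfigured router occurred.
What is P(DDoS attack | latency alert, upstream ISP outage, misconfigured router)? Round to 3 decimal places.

Under noisy-OR, P(latency alert | causes) = 1 − (1−0.02)·∏(1−qᵢ) over the active causes.
Enumerate both values of DDoS attack and weight by the priors:
  P(latency alert | upstream ISP outage, misconfigured router) = 0.961682×0.83 + 0.981607×0.17
        = 0.798196 + 0.166873 = 0.965069
Configurations with DDoS attack contribute 0.166873, so
  P(DDoS attack | latency alert, upstream ISP outage, misconfigured router) = 0.166873 / 0.965069 ≈ 0.173

P(DDoS attack | latency alert, upstream ISP outage, misconfigured router) ≈ 0.173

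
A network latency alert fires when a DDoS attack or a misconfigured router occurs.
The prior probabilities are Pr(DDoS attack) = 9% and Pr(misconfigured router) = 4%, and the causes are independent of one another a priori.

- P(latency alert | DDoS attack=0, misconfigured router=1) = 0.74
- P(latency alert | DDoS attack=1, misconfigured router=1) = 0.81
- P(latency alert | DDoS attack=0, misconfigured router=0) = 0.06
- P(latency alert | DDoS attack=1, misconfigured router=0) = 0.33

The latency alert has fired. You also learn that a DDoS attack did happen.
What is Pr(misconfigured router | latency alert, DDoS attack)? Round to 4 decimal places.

Enumerate both values of misconfigured router and weight by the priors:
  P(latency alert | DDoS attack) = 0.33*0.96 + 0.81*0.04
        = 0.316800 + 0.032400 = 0.349200
The terms with misconfigured router present sum to 0.032400, so
  P(misconfigured router | latency alert, DDoS attack) = 0.032400 / 0.349200 ≈ 0.0928

Pr(misconfigured router | latency alert, DDoS attack) ≈ 0.0928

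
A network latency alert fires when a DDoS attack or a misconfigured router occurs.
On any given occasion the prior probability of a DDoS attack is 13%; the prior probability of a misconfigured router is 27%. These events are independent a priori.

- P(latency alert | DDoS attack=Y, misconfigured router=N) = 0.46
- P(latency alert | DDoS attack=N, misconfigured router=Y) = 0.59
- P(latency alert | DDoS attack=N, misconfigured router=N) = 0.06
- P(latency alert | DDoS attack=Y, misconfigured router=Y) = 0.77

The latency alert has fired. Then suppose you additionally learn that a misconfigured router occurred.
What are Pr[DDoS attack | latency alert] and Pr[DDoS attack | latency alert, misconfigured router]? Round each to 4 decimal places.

Pr[DDoS attack | latency alert] ≈ 0.2857; Pr[DDoS attack | latency alert, misconfigured router] ≈ 0.1632

By total probability over the 4 (DDoS attack, misconfigured router) configurations:
  P(latency alert) = 0.06*0.87*0.73 + 0.59*0.87*0.27 + 0.46*0.13*0.73 + 0.77*0.13*0.27
        = 0.038106 + 0.138591 + 0.043654 + 0.027027 = 0.247378
Keeping only the DDoS attack-present terms gives 0.070681, so
  P(DDoS attack | latency alert) = 0.070681 / 0.247378 ≈ 0.2857

Now condition on the additional information:
P(latency alert | misconfigured router) = 0.59*0.87 + 0.77*0.13 = 0.513300 + 0.100100 = 0.613400
Restricting to configurations with DDoS attack present: 0.77*0.13 = 0.100100.
P(DDoS attack | latency alert, misconfigured router) = 0.100100 / 0.613400 ≈ 0.1632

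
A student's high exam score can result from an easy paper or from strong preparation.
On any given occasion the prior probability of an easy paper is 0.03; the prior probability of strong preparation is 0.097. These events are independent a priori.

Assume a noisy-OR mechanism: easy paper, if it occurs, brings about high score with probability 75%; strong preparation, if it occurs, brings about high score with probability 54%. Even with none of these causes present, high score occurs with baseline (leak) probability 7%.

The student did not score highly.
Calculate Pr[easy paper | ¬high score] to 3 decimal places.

Pr[easy paper | ¬high score] ≈ 0.008

Under noisy-OR, P(high score | causes) = 1 − (1−0.07)·∏(1−qᵢ) over the active causes.
P(¬high score) = 0.93*0.97*0.903 + 0.4278*0.97*0.097 + 0.2325*0.03*0.903 + 0.10695*0.03*0.097 = 0.814596 + 0.040252 + 0.006298 + 0.000311 = 0.861457
Of this, 0.006609 comes from 0.006298 + 0.000311 (the easy paper=true cases).
So P(easy paper | ¬high score) = 0.006609/0.861457 ≈ 0.008.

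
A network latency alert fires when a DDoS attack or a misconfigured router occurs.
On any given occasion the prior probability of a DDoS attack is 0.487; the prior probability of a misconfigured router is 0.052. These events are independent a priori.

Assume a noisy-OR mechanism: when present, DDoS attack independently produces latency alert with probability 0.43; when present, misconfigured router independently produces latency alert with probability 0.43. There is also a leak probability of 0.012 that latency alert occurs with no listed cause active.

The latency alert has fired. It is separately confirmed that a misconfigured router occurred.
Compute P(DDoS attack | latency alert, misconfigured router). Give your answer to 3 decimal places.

Under noisy-OR, P(latency alert | causes) = 1 − (1−0.012)·∏(1−qᵢ) over the active causes.
P(latency alert | misconfigured router) = 0.43684×0.513 + 0.678999×0.487 = 0.224099 + 0.330673 = 0.554772
Of this, 0.330673 comes from 0.678999×0.487 (the DDoS attack=true cases).
So P(DDoS attack | latency alert, misconfigured router) = 0.330673/0.554772 ≈ 0.596.

P(DDoS attack | latency alert, misconfigured router) ≈ 0.596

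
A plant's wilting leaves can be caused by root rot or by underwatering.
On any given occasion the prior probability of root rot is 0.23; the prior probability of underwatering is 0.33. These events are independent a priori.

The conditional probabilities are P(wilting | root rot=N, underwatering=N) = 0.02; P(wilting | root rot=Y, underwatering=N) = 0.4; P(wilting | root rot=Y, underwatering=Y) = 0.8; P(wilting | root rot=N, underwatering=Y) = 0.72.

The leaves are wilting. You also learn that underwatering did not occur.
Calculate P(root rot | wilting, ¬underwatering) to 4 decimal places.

P(root rot | wilting, ¬underwatering) ≈ 0.8566

P(wilting | ¬underwatering) = 0.02*0.77 + 0.4*0.23 = 0.015400 + 0.092000 = 0.107400
Of this, 0.092000 comes from 0.4*0.23 (the root rot=true cases).
Hence the posterior is 0.092000/0.107400 ≈ 0.8566.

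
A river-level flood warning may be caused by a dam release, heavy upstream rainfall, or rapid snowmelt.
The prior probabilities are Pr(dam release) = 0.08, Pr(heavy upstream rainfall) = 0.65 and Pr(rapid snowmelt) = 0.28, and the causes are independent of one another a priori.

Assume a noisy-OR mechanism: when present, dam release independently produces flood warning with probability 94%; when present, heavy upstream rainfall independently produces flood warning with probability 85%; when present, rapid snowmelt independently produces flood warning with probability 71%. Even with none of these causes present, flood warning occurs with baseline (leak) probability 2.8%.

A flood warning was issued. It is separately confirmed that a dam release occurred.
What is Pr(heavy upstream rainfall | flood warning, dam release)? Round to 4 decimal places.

Under noisy-OR, P(flood warning | causes) = 1 − (1−0.028)·∏(1−qᵢ) over the active causes.
Numerator (weight on configurations with heavy upstream rainfall): 0.463906 + 0.181538 = 0.645444
Normalizer over all consistent configurations: 0.94168×0.35×0.72 + 0.983087×0.35×0.28 + 0.991252×0.65×0.72 + 0.997463×0.65×0.28 = 0.979090
P(heavy upstream rainfall | flood warning, dam release) = 0.645444/0.979090 ≈ 0.6592

Pr(heavy upstream rainfall | flood warning, dam release) ≈ 0.6592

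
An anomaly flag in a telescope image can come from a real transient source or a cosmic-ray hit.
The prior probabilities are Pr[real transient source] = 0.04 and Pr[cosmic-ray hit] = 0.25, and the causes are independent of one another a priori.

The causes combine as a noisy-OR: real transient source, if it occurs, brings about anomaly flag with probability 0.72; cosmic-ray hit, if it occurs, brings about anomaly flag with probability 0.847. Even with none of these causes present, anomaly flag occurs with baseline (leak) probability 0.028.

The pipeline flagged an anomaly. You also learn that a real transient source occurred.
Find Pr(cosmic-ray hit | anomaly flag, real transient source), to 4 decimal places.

Under noisy-OR, P(anomaly flag | causes) = 1 − (1−0.028)·∏(1−qᵢ) over the active causes.
P(anomaly flag | real transient source) = 0.72784×0.75 + 0.95836×0.25 = 0.545880 + 0.239590 = 0.785470
The cosmic-ray hit-present share is 0.95836×0.25 = 0.239590.
P(cosmic-ray hit | anomaly flag, real transient source) = 0.239590 / 0.785470 ≈ 0.3050

Pr(cosmic-ray hit | anomaly flag, real transient source) ≈ 0.3050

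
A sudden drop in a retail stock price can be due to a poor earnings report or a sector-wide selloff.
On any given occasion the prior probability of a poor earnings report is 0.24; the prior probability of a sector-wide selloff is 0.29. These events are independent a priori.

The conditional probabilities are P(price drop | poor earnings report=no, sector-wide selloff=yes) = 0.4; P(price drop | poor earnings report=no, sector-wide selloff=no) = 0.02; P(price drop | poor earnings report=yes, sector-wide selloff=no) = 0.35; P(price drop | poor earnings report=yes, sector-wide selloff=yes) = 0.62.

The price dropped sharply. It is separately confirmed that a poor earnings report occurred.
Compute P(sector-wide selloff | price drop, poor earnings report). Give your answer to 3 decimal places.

P(price drop | poor earnings report) = 0.35*0.71 + 0.62*0.29 = 0.248500 + 0.179800 = 0.428300
Of this, 0.179800 comes from 0.62*0.29 (the sector-wide selloff=true cases).
So P(sector-wide selloff | price drop, poor earnings report) = 0.179800/0.428300 ≈ 0.420.

P(sector-wide selloff | price drop, poor earnings report) ≈ 0.420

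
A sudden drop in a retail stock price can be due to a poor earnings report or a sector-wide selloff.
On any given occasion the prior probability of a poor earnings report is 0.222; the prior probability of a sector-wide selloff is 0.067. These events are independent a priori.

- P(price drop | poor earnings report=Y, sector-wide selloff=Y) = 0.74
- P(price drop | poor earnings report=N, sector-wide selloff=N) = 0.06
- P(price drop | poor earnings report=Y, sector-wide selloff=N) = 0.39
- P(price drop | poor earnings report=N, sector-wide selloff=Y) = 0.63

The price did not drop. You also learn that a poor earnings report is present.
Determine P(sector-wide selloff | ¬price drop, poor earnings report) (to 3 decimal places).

Sum P(¬price drop|·) weighted by the priors over both values of sector-wide selloff:
  P(¬price drop | poor earnings report) = 0.61×0.933 + 0.26×0.067
        = 0.569130 + 0.017420 = 0.586550
Keeping only the sector-wide selloff-present terms gives 0.017420, so
  P(sector-wide selloff | ¬price drop, poor earnings report) = 0.017420 / 0.586550 ≈ 0.030

P(sector-wide selloff | ¬price drop, poor earnings report) ≈ 0.030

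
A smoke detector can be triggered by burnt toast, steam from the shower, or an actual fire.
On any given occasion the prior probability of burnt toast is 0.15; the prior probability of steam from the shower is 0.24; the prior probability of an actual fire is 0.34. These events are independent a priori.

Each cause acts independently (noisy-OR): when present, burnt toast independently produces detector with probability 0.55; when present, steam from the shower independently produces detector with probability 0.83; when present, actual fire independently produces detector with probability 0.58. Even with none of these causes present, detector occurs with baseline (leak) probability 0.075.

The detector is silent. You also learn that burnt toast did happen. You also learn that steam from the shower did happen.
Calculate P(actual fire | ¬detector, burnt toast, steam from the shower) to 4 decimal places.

Under noisy-OR, P(detector | causes) = 1 − (1−0.075)·∏(1−qᵢ) over the active causes.
Enumerate both values of actual fire and weight by the priors:
  P(¬detector | burnt toast, steam from the shower) = 0.070763×0.66 + 0.02972×0.34
        = 0.046704 + 0.010105 = 0.056809
Configurations with actual fire contribute 0.010105, so
  P(actual fire | ¬detector, burnt toast, steam from the shower) = 0.010105 / 0.056809 ≈ 0.1779

P(actual fire | ¬detector, burnt toast, steam from the shower) ≈ 0.1779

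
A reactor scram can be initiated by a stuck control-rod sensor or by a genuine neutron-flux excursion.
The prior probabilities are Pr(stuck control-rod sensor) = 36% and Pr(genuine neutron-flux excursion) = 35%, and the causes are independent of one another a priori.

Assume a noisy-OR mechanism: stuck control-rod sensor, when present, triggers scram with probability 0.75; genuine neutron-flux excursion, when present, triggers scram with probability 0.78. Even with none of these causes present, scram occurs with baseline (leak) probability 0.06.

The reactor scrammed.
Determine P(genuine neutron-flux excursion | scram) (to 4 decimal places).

Under noisy-OR, P(scram | causes) = 1 − (1−0.06)·∏(1−qᵢ) over the active causes.
P(scram) = 0.06×0.64×0.65 + 0.7932×0.64×0.35 + 0.765×0.36×0.65 + 0.9483×0.36×0.35 = 0.024960 + 0.177677 + 0.179010 + 0.119486 = 0.501133
The genuine neutron-flux excursion-present share is 0.177677 + 0.119486 = 0.297163.
So P(genuine neutron-flux excursion | scram) = 0.297163/0.501133 ≈ 0.5930.

P(genuine neutron-flux excursion | scram) ≈ 0.5930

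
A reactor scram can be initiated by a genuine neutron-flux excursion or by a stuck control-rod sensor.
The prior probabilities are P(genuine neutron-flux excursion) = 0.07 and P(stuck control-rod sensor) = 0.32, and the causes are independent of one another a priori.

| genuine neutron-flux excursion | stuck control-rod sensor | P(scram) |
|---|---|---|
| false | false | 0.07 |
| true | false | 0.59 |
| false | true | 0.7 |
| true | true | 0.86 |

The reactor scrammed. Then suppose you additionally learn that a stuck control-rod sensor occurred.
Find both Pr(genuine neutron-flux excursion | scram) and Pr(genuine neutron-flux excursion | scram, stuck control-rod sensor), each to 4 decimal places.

Weight on genuine neutron-flux excursion=true, given the evidence: 0.028084 + 0.019264 = 0.047348
Denominator P(scram): 0.07*0.93*0.68 + 0.7*0.93*0.32 + 0.59*0.07*0.68 + 0.86*0.07*0.32 = 0.299936
Posterior = 0.047348 / 0.299936 ≈ 0.1579

Now condition on the additional information:
For the numerator, keep only genuine neutron-flux excursion=true terms: 0.86·0.07 = 0.060200
The normalizing constant is 0.7·0.93 + 0.86·0.07 = 0.711200
Posterior = 0.060200 / 0.711200 ≈ 0.0846

Pr(genuine neutron-flux excursion | scram) ≈ 0.1579; Pr(genuine neutron-flux excursion | scram, stuck control-rod sensor) ≈ 0.0846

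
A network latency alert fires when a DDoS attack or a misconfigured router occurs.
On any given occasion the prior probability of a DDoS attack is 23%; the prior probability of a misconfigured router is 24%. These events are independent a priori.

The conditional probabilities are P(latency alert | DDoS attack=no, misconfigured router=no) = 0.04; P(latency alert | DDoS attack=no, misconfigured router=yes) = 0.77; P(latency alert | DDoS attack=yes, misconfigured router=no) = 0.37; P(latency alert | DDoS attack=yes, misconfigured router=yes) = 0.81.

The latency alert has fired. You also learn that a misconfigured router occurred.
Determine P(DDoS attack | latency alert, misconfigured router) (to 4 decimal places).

P(DDoS attack | latency alert, misconfigured router) ≈ 0.2391

Weight on DDoS attack=true, given the evidence: 0.81·0.23 = 0.186300
Normalizer over all consistent configurations: 0.77·0.77 + 0.81·0.23 = 0.779200
P(DDoS attack | latency alert, misconfigured router) = 0.186300/0.779200 ≈ 0.2391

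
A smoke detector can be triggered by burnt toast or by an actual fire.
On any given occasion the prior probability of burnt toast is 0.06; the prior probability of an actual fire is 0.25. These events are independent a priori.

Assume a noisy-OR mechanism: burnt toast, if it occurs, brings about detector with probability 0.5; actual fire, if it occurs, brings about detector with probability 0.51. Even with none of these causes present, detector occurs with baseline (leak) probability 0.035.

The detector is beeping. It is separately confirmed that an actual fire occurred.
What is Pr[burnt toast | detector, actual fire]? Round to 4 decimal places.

Under noisy-OR, P(detector | causes) = 1 − (1−0.035)·∏(1−qᵢ) over the active causes.
P(detector | actual fire) = 0.52715*0.94 + 0.763575*0.06 = 0.495521 + 0.045815 = 0.541336
The burnt toast-present share is 0.763575*0.06 = 0.045815.
Hence the posterior is 0.045815/0.541336 ≈ 0.0846.

Pr[burnt toast | detector, actual fire] ≈ 0.0846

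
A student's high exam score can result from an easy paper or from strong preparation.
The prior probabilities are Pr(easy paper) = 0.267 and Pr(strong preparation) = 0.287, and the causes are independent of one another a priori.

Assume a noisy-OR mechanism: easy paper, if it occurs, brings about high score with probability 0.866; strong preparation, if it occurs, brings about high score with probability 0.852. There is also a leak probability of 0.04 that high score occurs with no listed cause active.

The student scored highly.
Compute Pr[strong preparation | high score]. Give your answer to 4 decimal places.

Under noisy-OR, P(high score | causes) = 1 − (1−0.04)·∏(1−qᵢ) over the active causes.
For the numerator, keep only strong preparation=true terms: 0.180481 + 0.075170 = 0.255651
Denominator P(high score): 0.04*0.733*0.713 + 0.85792*0.733*0.287 + 0.87136*0.267*0.713 + 0.980961*0.267*0.287 = 0.442438
Posterior = 0.255651 / 0.442438 ≈ 0.5778

Pr[strong preparation | high score] ≈ 0.5778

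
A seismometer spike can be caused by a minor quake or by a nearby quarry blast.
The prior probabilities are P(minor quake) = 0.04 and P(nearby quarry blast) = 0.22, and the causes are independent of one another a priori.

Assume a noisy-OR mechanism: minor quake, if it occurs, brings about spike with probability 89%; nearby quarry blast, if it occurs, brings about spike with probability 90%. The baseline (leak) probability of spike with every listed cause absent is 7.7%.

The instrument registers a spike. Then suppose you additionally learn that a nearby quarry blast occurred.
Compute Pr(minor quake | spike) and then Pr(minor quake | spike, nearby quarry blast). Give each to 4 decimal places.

Pr(minor quake | spike) ≈ 0.1284; Pr(minor quake | spike, nearby quarry blast) ≈ 0.0435

Under noisy-OR, P(spike | causes) = 1 − (1−0.077)·∏(1−qᵢ) over the active causes.
Weight on minor quake=true, given the evidence: 0.028032 + 0.008711 = 0.036743
Normalizer over all consistent configurations: 0.077·0.96·0.78 + 0.9077·0.96·0.22 + 0.89847·0.04·0.78 + 0.989847·0.04·0.22 = 0.286107
Posterior = 0.036743 / 0.286107 ≈ 0.1284

With the extra evidence:
Numerator (weight on configurations with minor quake): 0.989847*0.04 = 0.039594
Normalizer over all consistent configurations: 0.9077*0.96 + 0.989847*0.04 = 0.910986
Posterior = 0.039594 / 0.910986 ≈ 0.0435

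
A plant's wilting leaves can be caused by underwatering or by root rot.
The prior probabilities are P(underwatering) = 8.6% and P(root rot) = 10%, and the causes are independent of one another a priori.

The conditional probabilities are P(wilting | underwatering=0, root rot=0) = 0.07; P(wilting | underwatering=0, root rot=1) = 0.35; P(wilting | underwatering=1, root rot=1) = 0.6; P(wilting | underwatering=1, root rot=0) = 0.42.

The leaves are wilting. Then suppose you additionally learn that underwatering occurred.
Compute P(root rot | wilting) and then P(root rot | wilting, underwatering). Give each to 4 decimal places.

P(root rot | wilting) ≈ 0.2920; P(root rot | wilting, underwatering) ≈ 0.1370

Sum P(wilting|·) weighted by the priors over the 4 (underwatering, root rot) configurations:
  P(wilting) = 0.07×0.914×0.9 + 0.35×0.914×0.1 + 0.42×0.086×0.9 + 0.6×0.086×0.1
        = 0.057582 + 0.031990 + 0.032508 + 0.005160 = 0.127240
Configurations with root rot contribute 0.037150, so
  P(root rot | wilting) = 0.037150 / 0.127240 ≈ 0.2920

With the extra evidence:
For the numerator, keep only root rot=true terms: 0.6*0.1 = 0.060000
Denominator P(wilting | underwatering): 0.42*0.9 + 0.6*0.1 = 0.438000
Posterior = 0.060000 / 0.438000 ≈ 0.1370
This is intercausal reasoning (explaining away): once underwatering accounts for the wilting, root rot becomes less likely.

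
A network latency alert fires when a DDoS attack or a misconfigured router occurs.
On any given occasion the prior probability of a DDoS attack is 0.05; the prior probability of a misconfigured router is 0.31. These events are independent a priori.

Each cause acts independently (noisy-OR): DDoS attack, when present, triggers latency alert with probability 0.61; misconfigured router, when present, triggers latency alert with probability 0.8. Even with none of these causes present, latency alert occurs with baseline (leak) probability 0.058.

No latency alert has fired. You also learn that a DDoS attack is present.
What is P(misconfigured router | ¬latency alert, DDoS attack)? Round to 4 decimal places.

Under noisy-OR, P(latency alert | causes) = 1 − (1−0.058)·∏(1−qᵢ) over the active causes.
For the numerator, keep only misconfigured router=true terms: 0.073476·0.31 = 0.022778
Normalizer over all consistent configurations: 0.36738·0.69 + 0.073476·0.31 = 0.276270
P(misconfigured router | ¬latency alert, DDoS attack) = 0.022778/0.276270 ≈ 0.0824

P(misconfigured router | ¬latency alert, DDoS attack) ≈ 0.0824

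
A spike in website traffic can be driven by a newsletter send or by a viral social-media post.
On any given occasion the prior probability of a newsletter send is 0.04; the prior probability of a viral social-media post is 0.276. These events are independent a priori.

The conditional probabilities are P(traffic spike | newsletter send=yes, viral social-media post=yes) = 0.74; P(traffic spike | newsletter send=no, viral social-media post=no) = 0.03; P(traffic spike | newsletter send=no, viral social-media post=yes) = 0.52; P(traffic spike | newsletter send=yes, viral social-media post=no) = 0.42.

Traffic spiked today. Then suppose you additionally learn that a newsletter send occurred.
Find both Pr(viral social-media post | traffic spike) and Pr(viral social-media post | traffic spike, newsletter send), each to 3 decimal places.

By total probability over the 4 (newsletter send, viral social-media post) configurations:
  P(traffic spike) = 0.03×0.96×0.724 + 0.52×0.96×0.276 + 0.42×0.04×0.724 + 0.74×0.04×0.276
        = 0.020851 + 0.137779 + 0.012163 + 0.008170 = 0.178963
Keeping only the viral social-media post-present terms gives 0.145949, so
  P(viral social-media post | traffic spike) = 0.145949 / 0.178963 ≈ 0.816

Now condition on the additional information:
By total probability over both values of viral social-media post:
  P(traffic spike | newsletter send) = 0.42×0.724 + 0.74×0.276
        = 0.304080 + 0.204240 = 0.508320
Keeping only the viral social-media post-present terms gives 0.204240, so
  P(viral social-media post | traffic spike, newsletter send) = 0.204240 / 0.508320 ≈ 0.402
This is intercausal reasoning (explaining away): once newsletter send accounts for the traffic spike, viral social-media post becomes less likely.

Pr(viral social-media post | traffic spike) ≈ 0.816; Pr(viral social-media post | traffic spike, newsletter send) ≈ 0.402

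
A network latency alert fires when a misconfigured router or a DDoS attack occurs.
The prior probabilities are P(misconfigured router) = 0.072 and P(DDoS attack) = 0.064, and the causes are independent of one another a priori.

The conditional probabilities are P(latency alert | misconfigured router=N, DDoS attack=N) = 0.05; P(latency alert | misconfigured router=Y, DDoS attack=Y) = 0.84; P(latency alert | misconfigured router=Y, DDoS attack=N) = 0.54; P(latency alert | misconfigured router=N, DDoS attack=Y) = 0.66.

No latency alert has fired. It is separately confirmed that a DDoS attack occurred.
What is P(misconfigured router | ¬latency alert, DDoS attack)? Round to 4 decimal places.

P(misconfigured router | ¬latency alert, DDoS attack) ≈ 0.0352

Weight on misconfigured router=true, given the evidence: 0.16×0.072 = 0.011520
Denominator P(¬latency alert | DDoS attack): 0.34×0.928 + 0.16×0.072 = 0.327040
P(misconfigured router | ¬latency alert, DDoS attack) = 0.011520/0.327040 ≈ 0.0352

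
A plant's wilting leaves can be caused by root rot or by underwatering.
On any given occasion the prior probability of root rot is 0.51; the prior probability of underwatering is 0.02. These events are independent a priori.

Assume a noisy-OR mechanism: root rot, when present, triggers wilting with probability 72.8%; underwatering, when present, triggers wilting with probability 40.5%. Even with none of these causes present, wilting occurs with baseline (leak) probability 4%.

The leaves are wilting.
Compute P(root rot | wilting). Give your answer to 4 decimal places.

Under noisy-OR, P(wilting | causes) = 1 − (1−0.04)·∏(1−qᵢ) over the active causes.
P(wilting) = 0.04×0.49×0.98 + 0.4288×0.49×0.02 + 0.73888×0.51×0.98 + 0.844634×0.51×0.02 = 0.019208 + 0.004202 + 0.369292 + 0.008615 = 0.401317
The root rot-present share is 0.369292 + 0.008615 = 0.377907.
P(root rot | wilting) = 0.377907 / 0.401317 ≈ 0.9417

P(root rot | wilting) ≈ 0.9417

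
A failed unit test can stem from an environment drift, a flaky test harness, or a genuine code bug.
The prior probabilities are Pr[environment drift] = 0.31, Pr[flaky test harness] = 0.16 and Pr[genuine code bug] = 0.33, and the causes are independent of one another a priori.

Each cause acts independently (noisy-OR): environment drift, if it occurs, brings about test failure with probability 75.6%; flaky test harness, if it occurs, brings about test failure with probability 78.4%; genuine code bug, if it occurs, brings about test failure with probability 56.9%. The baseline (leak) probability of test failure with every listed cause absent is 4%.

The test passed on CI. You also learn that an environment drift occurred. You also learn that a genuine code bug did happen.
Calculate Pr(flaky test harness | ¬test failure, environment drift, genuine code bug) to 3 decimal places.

Under noisy-OR, P(test failure | causes) = 1 − (1−0.04)·∏(1−qᵢ) over the active causes.
Numerator (weight on configurations with flaky test harness): 0.021807×0.16 = 0.003489
The normalizing constant is 0.100957×0.84 + 0.021807×0.16 = 0.088293
Posterior = 0.003489 / 0.088293 ≈ 0.040

Pr(flaky test harness | ¬test failure, environment drift, genuine code bug) ≈ 0.040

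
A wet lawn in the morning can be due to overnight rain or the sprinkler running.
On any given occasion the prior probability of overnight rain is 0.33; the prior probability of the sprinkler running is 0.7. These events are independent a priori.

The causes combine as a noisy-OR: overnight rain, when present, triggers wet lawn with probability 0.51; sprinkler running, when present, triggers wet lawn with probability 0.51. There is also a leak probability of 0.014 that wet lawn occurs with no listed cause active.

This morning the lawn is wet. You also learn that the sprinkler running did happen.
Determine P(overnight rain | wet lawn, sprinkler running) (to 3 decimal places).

P(overnight rain | wet lawn, sprinkler running) ≈ 0.421

Under noisy-OR, P(wet lawn | causes) = 1 − (1−0.014)·∏(1−qᵢ) over the active causes.
For the numerator, keep only overnight rain=true terms: 0.763261×0.33 = 0.251876
The normalizing constant is 0.51686×0.67 + 0.763261×0.33 = 0.598172
P(overnight rain | wet lawn, sprinkler running) = 0.251876/0.598172 ≈ 0.421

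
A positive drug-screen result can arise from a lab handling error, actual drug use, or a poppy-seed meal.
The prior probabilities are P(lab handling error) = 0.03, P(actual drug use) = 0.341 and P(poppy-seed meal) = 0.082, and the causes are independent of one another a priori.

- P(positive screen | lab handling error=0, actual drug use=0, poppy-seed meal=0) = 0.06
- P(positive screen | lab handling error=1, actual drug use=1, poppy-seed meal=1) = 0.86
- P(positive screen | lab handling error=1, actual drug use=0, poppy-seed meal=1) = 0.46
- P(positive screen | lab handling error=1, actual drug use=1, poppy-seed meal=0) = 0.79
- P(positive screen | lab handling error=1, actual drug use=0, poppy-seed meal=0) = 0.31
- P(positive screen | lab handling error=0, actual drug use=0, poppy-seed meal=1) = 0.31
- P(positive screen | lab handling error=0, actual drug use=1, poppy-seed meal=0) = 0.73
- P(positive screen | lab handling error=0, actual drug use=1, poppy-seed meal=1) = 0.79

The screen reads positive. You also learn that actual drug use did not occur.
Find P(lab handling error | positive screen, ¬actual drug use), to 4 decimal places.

P(lab handling error | positive screen, ¬actual drug use) ≈ 0.1102

By total probability over the 4 (lab handling error, poppy-seed meal) configurations:
  P(positive screen | ¬actual drug use) = 0.06×0.97×0.918 + 0.31×0.97×0.082 + 0.31×0.03×0.918 + 0.46×0.03×0.082
        = 0.053428 + 0.024657 + 0.008537 + 0.001132 = 0.087754
The terms with lab handling error present sum to 0.009669, so
  P(lab handling error | positive screen, ¬actual drug use) = 0.009669 / 0.087754 ≈ 0.1102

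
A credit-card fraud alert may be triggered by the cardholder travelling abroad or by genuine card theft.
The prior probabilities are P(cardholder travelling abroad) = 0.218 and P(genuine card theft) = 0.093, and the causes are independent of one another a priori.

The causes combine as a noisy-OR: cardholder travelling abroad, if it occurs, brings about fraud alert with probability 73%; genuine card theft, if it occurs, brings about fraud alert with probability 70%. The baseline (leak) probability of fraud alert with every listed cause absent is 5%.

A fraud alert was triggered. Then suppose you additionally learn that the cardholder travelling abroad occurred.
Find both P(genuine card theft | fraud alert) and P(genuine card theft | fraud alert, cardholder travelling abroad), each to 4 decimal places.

Under noisy-OR, P(fraud alert | causes) = 1 − (1−0.05)·∏(1−qᵢ) over the active causes.
By total probability over the 4 (cardholder travelling abroad, genuine card theft) configurations:
  P(fraud alert) = 0.05*0.782*0.907 + 0.715*0.782*0.093 + 0.7435*0.218*0.907 + 0.92305*0.218*0.093
        = 0.035464 + 0.051999 + 0.147009 + 0.018714 = 0.253186
The terms with genuine card theft present sum to 0.070713, so
  P(genuine card theft | fraud alert) = 0.070713 / 0.253186 ≈ 0.2793

Now condition on the additional information:
Weight on genuine card theft=true, given the evidence: 0.92305·0.093 = 0.085844
Normalizer over all consistent configurations: 0.7435·0.907 + 0.92305·0.093 = 0.760199
Posterior = 0.085844 / 0.760199 ≈ 0.1129

P(genuine card theft | fraud alert) ≈ 0.2793; P(genuine card theft | fraud alert, cardholder travelling abroad) ≈ 0.1129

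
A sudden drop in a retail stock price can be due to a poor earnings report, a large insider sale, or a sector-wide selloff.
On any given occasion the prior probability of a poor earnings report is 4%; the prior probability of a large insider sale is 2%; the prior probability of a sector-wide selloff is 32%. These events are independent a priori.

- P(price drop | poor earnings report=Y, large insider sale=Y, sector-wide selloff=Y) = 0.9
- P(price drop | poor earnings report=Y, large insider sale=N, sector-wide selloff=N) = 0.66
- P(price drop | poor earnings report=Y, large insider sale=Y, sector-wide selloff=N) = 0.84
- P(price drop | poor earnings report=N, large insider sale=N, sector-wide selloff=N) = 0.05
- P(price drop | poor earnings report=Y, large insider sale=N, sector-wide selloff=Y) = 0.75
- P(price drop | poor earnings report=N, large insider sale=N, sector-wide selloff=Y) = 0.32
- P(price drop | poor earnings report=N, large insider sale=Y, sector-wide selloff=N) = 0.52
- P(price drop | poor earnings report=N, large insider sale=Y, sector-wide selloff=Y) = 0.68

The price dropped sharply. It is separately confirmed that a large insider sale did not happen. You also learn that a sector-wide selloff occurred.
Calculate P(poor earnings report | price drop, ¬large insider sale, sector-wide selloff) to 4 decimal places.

P(price drop | ¬large insider sale, sector-wide selloff) = 0.32×0.96 + 0.75×0.04 = 0.307200 + 0.030000 = 0.337200
The poor earnings report-present share is 0.75×0.04 = 0.030000.
Hence the posterior is 0.030000/0.337200 ≈ 0.0890.

P(poor earnings report | price drop, ¬large insider sale, sector-wide selloff) ≈ 0.0890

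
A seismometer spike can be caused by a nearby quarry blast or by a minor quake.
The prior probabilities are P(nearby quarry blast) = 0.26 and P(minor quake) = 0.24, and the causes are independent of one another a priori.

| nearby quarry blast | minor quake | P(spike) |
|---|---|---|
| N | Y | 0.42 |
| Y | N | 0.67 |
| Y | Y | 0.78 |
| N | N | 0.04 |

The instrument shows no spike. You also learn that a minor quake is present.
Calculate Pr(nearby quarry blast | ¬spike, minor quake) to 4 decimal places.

Pr(nearby quarry blast | ¬spike, minor quake) ≈ 0.1176

Numerator (weight on configurations with nearby quarry blast): 0.22×0.26 = 0.057200
The normalizing constant is 0.58×0.74 + 0.22×0.26 = 0.486400
Posterior = 0.057200 / 0.486400 ≈ 0.1176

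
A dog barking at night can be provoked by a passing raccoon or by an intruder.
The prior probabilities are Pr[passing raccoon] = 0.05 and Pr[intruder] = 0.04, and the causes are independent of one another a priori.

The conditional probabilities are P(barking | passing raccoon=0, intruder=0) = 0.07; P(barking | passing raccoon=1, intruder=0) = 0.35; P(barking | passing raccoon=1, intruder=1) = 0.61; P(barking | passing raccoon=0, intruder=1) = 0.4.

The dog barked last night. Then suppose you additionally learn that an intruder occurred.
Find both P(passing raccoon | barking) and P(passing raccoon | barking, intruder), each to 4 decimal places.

Sum P(barking|·) weighted by the priors over the 4 (passing raccoon, intruder) configurations:
  P(barking) = 0.07×0.95×0.96 + 0.4×0.95×0.04 + 0.35×0.05×0.96 + 0.61×0.05×0.04
        = 0.063840 + 0.015200 + 0.016800 + 0.001220 = 0.097060
Configurations with passing raccoon contribute 0.018020, so
  P(passing raccoon | barking) = 0.018020 / 0.097060 ≈ 0.1857

With the extra evidence:
P(barking | intruder) = 0.4×0.95 + 0.61×0.05 = 0.380000 + 0.030500 = 0.410500
Of this, 0.030500 comes from 0.61×0.05 (the passing raccoon=true cases).
Hence the posterior is 0.030500/0.410500 ≈ 0.0743.

P(passing raccoon | barking) ≈ 0.1857; P(passing raccoon | barking, intruder) ≈ 0.0743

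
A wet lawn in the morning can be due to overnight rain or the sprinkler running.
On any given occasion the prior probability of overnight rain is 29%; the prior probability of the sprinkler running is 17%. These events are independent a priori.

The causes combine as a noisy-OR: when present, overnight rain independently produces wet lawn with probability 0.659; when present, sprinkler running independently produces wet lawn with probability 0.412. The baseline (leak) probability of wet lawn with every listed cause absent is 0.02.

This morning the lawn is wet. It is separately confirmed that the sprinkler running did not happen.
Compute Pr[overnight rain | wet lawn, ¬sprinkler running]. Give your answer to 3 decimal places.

Under noisy-OR, P(wet lawn | causes) = 1 − (1−0.02)·∏(1−qᵢ) over the active causes.
For the numerator, keep only overnight rain=true terms: 0.66582×0.29 = 0.193088
The normalizing constant is 0.02×0.71 + 0.66582×0.29 = 0.207288
P(overnight rain | wet lawn, ¬sprinkler running) = 0.193088/0.207288 ≈ 0.931

Pr[overnight rain | wet lawn, ¬sprinkler running] ≈ 0.931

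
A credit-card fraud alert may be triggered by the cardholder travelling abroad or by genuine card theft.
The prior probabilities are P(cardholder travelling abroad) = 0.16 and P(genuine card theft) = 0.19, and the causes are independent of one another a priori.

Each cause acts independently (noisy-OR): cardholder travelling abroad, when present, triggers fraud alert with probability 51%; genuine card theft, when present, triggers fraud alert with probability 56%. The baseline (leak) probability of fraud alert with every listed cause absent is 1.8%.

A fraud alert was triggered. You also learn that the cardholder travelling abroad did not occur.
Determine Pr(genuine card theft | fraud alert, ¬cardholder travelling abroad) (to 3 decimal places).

Under noisy-OR, P(fraud alert | causes) = 1 − (1−0.018)·∏(1−qᵢ) over the active causes.
P(fraud alert | ¬cardholder travelling abroad) = 0.018·0.81 + 0.56792·0.19 = 0.014580 + 0.107905 = 0.122485
Restricting to configurations with genuine card theft present: 0.56792·0.19 = 0.107905.
Hence the posterior is 0.107905/0.122485 ≈ 0.881.

Pr(genuine card theft | fraud alert, ¬cardholder travelling abroad) ≈ 0.881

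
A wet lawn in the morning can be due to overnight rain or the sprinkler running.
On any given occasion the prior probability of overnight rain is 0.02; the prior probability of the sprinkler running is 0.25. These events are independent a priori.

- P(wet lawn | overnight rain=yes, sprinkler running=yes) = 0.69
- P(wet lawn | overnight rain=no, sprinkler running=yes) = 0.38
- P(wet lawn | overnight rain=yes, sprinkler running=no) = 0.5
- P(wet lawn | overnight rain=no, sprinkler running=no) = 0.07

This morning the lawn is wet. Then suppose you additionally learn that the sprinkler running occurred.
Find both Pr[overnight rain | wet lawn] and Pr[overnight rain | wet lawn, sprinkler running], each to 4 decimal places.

Pr[overnight rain | wet lawn] ≈ 0.0704; Pr[overnight rain | wet lawn, sprinkler running] ≈ 0.0357

P(wet lawn) = 0.07×0.98×0.75 + 0.38×0.98×0.25 + 0.5×0.02×0.75 + 0.69×0.02×0.25 = 0.051450 + 0.093100 + 0.007500 + 0.003450 = 0.155500
Of this, 0.010950 comes from 0.007500 + 0.003450 (the overnight rain=true cases).
Hence the posterior is 0.010950/0.155500 ≈ 0.0704.

With the extra evidence:
P(wet lawn | sprinkler running) = 0.38×0.98 + 0.69×0.02 = 0.372400 + 0.013800 = 0.386200
Restricting to configurations with overnight rain present: 0.69×0.02 = 0.013800.
P(overnight rain | wet lawn, sprinkler running) = 0.013800 / 0.386200 ≈ 0.0357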